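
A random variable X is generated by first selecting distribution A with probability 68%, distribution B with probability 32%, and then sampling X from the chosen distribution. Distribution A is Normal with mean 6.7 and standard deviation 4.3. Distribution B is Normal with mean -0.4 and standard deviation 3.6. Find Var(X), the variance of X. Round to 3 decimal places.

Per component, A: μ=6.7, E[X²]=63.38; B: μ=-0.4, E[X²]=13.12.
E[X] = 0.68·6.7 + 0.32·-0.4 = 4.428.
E[X²] = 0.68·63.38 + 0.32·13.12 = 47.2968.
Var(X) = E[X²] − (E[X])² = 47.2968 − 19.6072 = 27.6896.

27.690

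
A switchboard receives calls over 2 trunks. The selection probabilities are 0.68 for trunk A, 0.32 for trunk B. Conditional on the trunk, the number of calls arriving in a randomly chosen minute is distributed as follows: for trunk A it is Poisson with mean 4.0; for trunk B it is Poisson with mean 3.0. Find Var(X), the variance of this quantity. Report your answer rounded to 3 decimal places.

Per component, A: μ=4, E[X²]=20; B: μ=3, E[X²]=12.
E[X] = 0.68·4 + 0.32·3 = 3.68.
E[X²] = 0.68·20 + 0.32·12 = 17.44.
Var(X) = E[X²] − (E[X])² = 17.44 − 13.5424 = 3.8976.

3.898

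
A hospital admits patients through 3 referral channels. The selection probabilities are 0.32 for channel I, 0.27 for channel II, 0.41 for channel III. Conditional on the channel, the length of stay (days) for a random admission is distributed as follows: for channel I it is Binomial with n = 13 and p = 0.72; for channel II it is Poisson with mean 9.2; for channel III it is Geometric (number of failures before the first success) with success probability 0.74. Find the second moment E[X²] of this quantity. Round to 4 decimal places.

For each component E[X²] = Var + (mean)², giving I: 90.2304; II: 93.84; III: 0.598247.
Overall E[X²] = 0.32·90.2304 + 0.27·93.84 + 0.41·0.598247 = 54.4558.

54.4558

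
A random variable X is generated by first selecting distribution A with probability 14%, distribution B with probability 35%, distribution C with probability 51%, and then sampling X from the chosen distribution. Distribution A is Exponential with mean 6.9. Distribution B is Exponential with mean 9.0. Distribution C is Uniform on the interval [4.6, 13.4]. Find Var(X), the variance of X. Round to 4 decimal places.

38.8376

Per component, A: μ=6.9, E[X²]=95.22; B: μ=9, E[X²]=162; C: μ=9, E[X²]=87.4533.
E[X] = 0.14·6.9 + 0.35·9 + 0.51·9 = 8.706.
E[X²] = 0.14·95.22 + 0.35·162 + 0.51·87.4533 = 114.632.
Var(X) = E[X²] − (E[X])² = 114.632 − 75.7944 = 38.8376.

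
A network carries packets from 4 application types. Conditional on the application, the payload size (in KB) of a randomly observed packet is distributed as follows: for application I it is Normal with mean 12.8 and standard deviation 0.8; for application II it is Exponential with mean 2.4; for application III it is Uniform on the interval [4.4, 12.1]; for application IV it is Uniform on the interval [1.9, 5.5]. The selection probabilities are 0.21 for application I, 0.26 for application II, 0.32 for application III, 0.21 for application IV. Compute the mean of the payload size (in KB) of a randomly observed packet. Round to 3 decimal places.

Component means — I: 12.8; II: 2.4; III: 8.25; IV: 3.7.
E[X] = 0.21·12.8 + 0.26·2.4 + 0.32·8.25 + 0.21·3.7 = 6.729.

6.729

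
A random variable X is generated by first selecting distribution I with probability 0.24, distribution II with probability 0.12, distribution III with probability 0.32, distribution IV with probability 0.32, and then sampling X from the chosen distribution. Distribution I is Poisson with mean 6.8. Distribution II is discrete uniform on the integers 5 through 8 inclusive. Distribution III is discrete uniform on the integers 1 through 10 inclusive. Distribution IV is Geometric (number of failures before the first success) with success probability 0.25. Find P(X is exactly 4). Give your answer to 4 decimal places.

0.0811

Conditional on each component, P(X = 4): I: 0.0992252; II: 0; III: 0.1; IV: 0.0791016.
By total probability, P(X = 4) = 0.24·0.0992252 + 0.12·0 + 0.32·0.1 + 0.32·0.0791016 = 0.0811265.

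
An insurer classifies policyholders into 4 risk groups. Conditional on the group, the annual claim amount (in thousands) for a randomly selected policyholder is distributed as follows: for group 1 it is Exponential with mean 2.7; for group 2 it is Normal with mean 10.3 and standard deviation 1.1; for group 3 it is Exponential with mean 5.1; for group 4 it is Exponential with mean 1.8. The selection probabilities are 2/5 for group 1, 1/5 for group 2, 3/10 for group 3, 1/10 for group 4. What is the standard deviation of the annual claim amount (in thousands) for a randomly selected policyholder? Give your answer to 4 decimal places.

Per component, 1: μ=2.7, E[X²]=14.58; 2: μ=10.3, E[X²]=107.3; 3: μ=5.1, E[X²]=52.02; 4: μ=1.8, E[X²]=6.48.
E[X] = 0.4·2.7 + 0.2·10.3 + 0.3·5.1 + 0.1·1.8 = 4.85.
E[X²] = 0.4·14.58 + 0.2·107.3 + 0.3·52.02 + 0.1·6.48 = 43.546.
Var(X) = E[X²] − (E[X])² = 43.546 − 23.5225 = 20.0235.
SD(X) = √20.0235 = 4.47476.

4.4748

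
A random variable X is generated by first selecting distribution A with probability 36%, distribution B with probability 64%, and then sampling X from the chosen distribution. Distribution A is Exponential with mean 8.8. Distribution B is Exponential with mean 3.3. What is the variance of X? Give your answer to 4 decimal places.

Per component, A: μ=8.8, E[X²]=154.88; B: μ=3.3, E[X²]=21.78.
E[X] = 0.36·8.8 + 0.64·3.3 = 5.28.
E[X²] = 0.36·154.88 + 0.64·21.78 = 69.696.
Var(X) = E[X²] − (E[X])² = 69.696 − 27.8784 = 41.8176.

41.8176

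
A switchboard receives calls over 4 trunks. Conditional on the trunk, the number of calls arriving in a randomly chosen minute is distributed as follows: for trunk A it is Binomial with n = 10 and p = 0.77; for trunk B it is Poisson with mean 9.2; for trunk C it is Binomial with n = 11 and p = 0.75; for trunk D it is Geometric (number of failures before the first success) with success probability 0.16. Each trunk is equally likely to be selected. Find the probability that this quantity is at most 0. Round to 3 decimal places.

0.040

Conditional on each trunk, P(X ≤ 0): A: 4.14265e-07; B: 0.000101039; C: 2.38419e-07; D: 0.16.
By total probability, P(X ≤ 0) = 0.25·4.14265e-07 + 0.25·0.000101039 + 0.25·2.38419e-07 + 0.25·0.16 = 0.0400254.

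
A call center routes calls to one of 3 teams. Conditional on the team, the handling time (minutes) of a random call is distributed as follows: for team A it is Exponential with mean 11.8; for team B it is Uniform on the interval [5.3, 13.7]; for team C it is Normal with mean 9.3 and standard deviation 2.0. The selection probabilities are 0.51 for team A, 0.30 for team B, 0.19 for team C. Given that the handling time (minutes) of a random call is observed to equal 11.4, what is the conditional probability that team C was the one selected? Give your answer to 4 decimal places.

0.2951

Likelihoods f(11.4 | ·): A: 0.0322512; B: 0.119048; C: 0.114941.
Posterior ∝ prior × likelihood. Numerator for C: 0.19·0.114941 = 0.0218388.
Normalizing constant: 0.51·0.0322512 + 0.3·0.119048 + 0.19·0.114941 = 0.0740012.
P(C | observation) = 0.0218388 / 0.0740012 = 0.295114.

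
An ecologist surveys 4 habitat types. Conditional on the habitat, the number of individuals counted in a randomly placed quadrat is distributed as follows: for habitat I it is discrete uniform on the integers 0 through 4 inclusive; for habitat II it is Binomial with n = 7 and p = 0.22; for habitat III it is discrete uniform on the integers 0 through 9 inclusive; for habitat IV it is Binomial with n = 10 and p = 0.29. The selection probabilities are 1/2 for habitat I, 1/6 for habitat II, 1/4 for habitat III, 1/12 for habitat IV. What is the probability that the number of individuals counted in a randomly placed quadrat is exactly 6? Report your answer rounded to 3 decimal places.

0.028

Conditional on each habitat, P(X = 6): I: 0; II: 0.000619054; III: 0.1; IV: 0.0317425.
By total probability, P(X = 6) = 0.5·0 + 0.166667·0.000619054 + 0.25·0.1 + 0.0833333·0.0317425 = 0.0277484.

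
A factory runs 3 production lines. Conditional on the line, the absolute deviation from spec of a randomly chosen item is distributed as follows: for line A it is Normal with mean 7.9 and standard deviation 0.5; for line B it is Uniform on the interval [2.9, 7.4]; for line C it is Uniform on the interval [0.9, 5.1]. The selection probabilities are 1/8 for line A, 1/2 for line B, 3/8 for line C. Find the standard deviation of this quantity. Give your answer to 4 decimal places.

Per component, A: μ=7.9, E[X²]=62.66; B: μ=5.15, E[X²]=28.21; C: μ=3, E[X²]=10.47.
E[X] = 0.125·7.9 + 0.5·5.15 + 0.375·3 = 4.6875.
E[X²] = 0.125·62.66 + 0.5·28.21 + 0.375·10.47 = 25.8638.
Var(X) = E[X²] − (E[X])² = 25.8638 − 21.9727 = 3.89109.
SD(X) = √3.89109 = 1.97259.

1.9726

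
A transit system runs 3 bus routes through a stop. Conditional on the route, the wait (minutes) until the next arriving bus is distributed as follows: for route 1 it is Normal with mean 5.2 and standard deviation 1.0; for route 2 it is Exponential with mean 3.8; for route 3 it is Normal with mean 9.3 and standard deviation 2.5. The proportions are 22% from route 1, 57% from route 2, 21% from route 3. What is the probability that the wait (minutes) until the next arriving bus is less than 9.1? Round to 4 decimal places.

Conditional on each route, P(X < 9.1): 1: 0.999952; 2: 0.908803; 3: 0.468119.
By total probability, P(X < 9.1) = 0.22·0.999952 + 0.57·0.908803 + 0.21·0.468119 = 0.836312.

0.8363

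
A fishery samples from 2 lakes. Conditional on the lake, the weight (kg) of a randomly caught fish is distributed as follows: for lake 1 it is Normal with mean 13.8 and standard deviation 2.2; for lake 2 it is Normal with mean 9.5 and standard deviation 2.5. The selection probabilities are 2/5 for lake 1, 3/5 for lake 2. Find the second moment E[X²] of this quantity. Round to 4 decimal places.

136.0120

For each component E[X²] = Var + (mean)², giving 1: 195.28; 2: 96.5.
Overall E[X²] = 0.4·195.28 + 0.6·96.5 = 136.012.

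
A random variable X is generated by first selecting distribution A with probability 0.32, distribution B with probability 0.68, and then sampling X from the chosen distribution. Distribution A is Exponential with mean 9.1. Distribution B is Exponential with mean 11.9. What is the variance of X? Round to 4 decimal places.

124.5000

Per component, A: μ=9.1, E[X²]=165.62; B: μ=11.9, E[X²]=283.22.
E[X] = 0.32·9.1 + 0.68·11.9 = 11.004.
E[X²] = 0.32·165.62 + 0.68·283.22 = 245.588.
Var(X) = E[X²] − (E[X])² = 245.588 − 121.088 = 124.5.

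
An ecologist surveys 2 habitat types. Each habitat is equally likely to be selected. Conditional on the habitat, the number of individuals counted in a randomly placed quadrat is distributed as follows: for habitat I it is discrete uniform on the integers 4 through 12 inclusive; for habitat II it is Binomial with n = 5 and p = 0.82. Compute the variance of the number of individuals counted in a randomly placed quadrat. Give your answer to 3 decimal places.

7.505

Per component, I: μ=8, E[X²]=70.6667; II: μ=4.1, E[X²]=17.548.
E[X] = 0.5·8 + 0.5·4.1 = 6.05.
E[X²] = 0.5·70.6667 + 0.5·17.548 = 44.1073.
Var(X) = E[X²] − (E[X])² = 44.1073 − 36.6025 = 7.50483.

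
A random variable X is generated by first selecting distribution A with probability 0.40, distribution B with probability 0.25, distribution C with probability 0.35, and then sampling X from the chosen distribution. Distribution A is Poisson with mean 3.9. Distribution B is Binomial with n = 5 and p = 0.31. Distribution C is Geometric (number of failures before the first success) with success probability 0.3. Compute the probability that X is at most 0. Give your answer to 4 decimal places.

Conditional on each component, P(X ≤ 0): A: 0.0202419; B: 0.156403; C: 0.3.
By total probability, P(X ≤ 0) = 0.4·0.0202419 + 0.25·0.156403 + 0.35·0.3 = 0.152198.

0.1522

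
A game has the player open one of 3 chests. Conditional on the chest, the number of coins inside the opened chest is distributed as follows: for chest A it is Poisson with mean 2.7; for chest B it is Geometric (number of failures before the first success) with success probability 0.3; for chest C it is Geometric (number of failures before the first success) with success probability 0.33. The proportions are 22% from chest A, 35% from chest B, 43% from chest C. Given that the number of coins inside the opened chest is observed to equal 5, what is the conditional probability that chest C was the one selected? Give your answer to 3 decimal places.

Likelihoods P(X=5 | ·): A: 0.0803605; B: 0.050421; C: 0.0445541.
Posterior ∝ prior × likelihood. Numerator for C: 0.43·0.0445541 = 0.0191583.
Normalizing constant: 0.22·0.0803605 + 0.35·0.050421 + 0.43·0.0445541 = 0.0544849.
P(C | observation) = 0.0191583 / 0.0544849 = 0.351625.

0.352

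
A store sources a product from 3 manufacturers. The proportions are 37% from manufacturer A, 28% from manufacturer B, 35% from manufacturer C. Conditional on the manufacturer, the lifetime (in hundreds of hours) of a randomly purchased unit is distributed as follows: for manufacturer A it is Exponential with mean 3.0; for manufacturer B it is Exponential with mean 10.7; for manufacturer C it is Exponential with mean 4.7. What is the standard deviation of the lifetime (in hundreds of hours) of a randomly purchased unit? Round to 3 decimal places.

Per component, A: μ=3, E[X²]=18; B: μ=10.7, E[X²]=228.98; C: μ=4.7, E[X²]=44.18.
E[X] = 0.37·3 + 0.28·10.7 + 0.35·4.7 = 5.751.
E[X²] = 0.37·18 + 0.28·228.98 + 0.35·44.18 = 86.2374.
Var(X) = E[X²] − (E[X])² = 86.2374 − 33.074 = 53.1634.
SD(X) = √53.1634 = 7.29132.

7.291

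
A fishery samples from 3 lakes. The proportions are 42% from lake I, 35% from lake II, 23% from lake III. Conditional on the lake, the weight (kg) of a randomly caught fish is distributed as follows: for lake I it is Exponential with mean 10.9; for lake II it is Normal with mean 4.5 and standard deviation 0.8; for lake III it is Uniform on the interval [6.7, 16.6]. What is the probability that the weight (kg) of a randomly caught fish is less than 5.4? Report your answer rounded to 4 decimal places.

Conditional on each lake, P(X < 5.4): I: 0.390681; II: 0.869705; III: 0.
By total probability, P(X < 5.4) = 0.42·0.390681 + 0.35·0.869705 + 0.23·0 = 0.468483.

0.4685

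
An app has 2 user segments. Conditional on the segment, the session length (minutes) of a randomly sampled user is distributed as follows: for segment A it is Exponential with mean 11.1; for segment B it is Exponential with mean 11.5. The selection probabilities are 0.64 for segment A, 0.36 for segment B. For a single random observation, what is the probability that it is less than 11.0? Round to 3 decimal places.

Conditional on each segment, P(X < 11.0): A: 0.628791; B: 0.615773.
By total probability, P(X < 11.0) = 0.64·0.628791 + 0.36·0.615773 = 0.624105.

0.624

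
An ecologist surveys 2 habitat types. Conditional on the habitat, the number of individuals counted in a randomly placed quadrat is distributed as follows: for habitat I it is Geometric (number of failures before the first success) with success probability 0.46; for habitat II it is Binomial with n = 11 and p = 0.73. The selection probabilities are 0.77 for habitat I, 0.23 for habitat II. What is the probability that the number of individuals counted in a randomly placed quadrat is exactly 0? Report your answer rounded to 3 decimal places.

0.354

Conditional on each habitat, P(X = 0): I: 0.46; II: 5.55906e-07.
By total probability, P(X = 0) = 0.77·0.46 + 0.23·5.55906e-07 = 0.3542.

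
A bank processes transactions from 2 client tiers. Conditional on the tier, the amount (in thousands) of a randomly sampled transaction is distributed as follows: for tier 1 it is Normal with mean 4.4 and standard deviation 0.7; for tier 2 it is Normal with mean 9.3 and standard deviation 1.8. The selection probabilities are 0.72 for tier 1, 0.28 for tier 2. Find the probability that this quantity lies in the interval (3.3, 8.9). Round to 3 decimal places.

0.793

Conditional on each tier, P(3.3 < X < 8.9): 1: 0.941958; 2: 0.411641.
By total probability, P(3.3 < X < 8.9) = 0.72·0.941958 + 0.28·0.411641 = 0.79347.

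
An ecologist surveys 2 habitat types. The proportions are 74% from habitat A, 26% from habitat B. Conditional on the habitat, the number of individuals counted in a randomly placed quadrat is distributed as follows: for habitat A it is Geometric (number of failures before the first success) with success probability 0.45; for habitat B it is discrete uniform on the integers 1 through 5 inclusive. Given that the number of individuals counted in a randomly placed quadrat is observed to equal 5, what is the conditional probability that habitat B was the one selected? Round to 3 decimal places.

Likelihoods P(X=5 | ·): A: 0.0226478; B: 0.2.
Posterior ∝ prior × likelihood. Numerator for B: 0.26·0.2 = 0.052.
Normalizing constant: 0.74·0.0226478 + 0.26·0.2 = 0.0687594.
P(B | observation) = 0.052 / 0.0687594 = 0.756261.

0.756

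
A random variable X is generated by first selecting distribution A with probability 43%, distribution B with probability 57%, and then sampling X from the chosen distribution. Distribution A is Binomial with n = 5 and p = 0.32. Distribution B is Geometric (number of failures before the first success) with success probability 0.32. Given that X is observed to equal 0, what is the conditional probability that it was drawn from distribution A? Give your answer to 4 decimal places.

Likelihoods P(X=0 | ·): A: 0.145393; B: 0.32.
Posterior ∝ prior × likelihood. Numerator for A: 0.43·0.145393 = 0.0625191.
Normalizing constant: 0.43·0.145393 + 0.57·0.32 = 0.244919.
P(A | observation) = 0.0625191 / 0.244919 = 0.255264.

0.2553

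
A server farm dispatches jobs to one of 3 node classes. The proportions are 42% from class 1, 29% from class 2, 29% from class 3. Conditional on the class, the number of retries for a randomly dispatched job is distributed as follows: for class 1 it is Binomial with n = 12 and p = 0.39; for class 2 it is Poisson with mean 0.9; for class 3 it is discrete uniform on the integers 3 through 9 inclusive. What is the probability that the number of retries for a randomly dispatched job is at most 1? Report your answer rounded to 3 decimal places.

Conditional on each class, P(X ≤ 1): 1: 0.0230189; 2: 0.772482; 3: 0.
By total probability, P(X ≤ 1) = 0.42·0.0230189 + 0.29·0.772482 + 0.29·0 = 0.233688.

0.234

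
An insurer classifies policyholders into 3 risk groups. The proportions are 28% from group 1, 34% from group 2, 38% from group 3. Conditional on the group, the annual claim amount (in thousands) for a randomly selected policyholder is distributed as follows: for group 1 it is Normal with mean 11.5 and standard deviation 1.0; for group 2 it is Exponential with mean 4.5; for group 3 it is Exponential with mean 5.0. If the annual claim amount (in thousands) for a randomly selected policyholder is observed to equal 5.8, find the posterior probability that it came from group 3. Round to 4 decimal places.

Likelihoods f(5.8 | ·): 1: 3.51396e-08; 2: 0.0612393; 3: 0.0626972.
Posterior ∝ prior × likelihood. Numerator for 3: 0.38·0.0626972 = 0.0238249.
Normalizing constant: 0.28·3.51396e-08 + 0.34·0.0612393 + 0.38·0.0626972 = 0.0446463.
P(3 | observation) = 0.0238249 / 0.0446463 = 0.533637.

0.5336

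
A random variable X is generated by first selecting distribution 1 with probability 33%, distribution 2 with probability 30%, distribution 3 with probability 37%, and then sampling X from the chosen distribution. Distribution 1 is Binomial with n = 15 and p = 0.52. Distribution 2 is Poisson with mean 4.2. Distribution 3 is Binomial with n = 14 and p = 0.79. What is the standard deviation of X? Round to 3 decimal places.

Per component, 1: μ=7.8, E[X²]=64.584; 2: μ=4.2, E[X²]=21.84; 3: μ=11.06, E[X²]=124.646.
E[X] = 0.33·7.8 + 0.3·4.2 + 0.37·11.06 = 7.9262.
E[X²] = 0.33·64.584 + 0.3·21.84 + 0.37·124.646 = 73.9838.
Var(X) = E[X²] − (E[X])² = 73.9838 − 62.8246 = 11.1592.
SD(X) = √11.1592 = 3.34053.

3.341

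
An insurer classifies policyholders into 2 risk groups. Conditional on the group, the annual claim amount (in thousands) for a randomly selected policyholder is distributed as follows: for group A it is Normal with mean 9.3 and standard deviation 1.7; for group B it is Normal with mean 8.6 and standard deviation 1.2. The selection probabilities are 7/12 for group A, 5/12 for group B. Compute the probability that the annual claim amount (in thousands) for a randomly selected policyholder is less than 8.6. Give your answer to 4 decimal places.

0.4068

Conditional on each group, P(X < 8.6): A: 0.340256; B: 0.5.
By total probability, P(X < 8.6) = 0.583333·0.340256 + 0.416667·0.5 = 0.406816.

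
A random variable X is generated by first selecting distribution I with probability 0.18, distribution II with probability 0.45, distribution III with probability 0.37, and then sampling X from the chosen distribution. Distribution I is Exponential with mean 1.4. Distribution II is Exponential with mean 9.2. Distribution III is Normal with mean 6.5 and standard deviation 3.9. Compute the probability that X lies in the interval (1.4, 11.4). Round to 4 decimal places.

0.6183

Conditional on each component, P(1.4 < X < 11.4): I: 0.367589; II: 0.569203; III: 0.800028.
By total probability, P(1.4 < X < 11.4) = 0.18·0.367589 + 0.45·0.569203 + 0.37·0.800028 = 0.618317.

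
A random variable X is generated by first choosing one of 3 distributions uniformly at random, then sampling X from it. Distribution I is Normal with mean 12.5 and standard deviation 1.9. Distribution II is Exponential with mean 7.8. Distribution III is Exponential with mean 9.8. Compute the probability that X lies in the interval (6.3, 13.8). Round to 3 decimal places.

0.436

Conditional on each component, P(6.3 < X < 13.8): I: 0.752528; II: 0.275422; III: 0.281196.
By total probability, P(6.3 < X < 13.8) = 0.333333·0.752528 + 0.333333·0.275422 + 0.333333·0.281196 = 0.436382.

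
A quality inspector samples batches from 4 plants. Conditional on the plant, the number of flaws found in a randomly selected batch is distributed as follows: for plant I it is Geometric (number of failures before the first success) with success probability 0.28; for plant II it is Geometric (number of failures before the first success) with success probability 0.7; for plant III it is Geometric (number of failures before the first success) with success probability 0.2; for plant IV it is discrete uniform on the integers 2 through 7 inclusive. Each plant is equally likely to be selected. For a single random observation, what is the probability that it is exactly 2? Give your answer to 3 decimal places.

0.126

Conditional on each plant, P(X = 2): I: 0.145152; II: 0.063; III: 0.128; IV: 0.166667.
By total probability, P(X = 2) = 0.25·0.145152 + 0.25·0.063 + 0.25·0.128 + 0.25·0.166667 = 0.125705.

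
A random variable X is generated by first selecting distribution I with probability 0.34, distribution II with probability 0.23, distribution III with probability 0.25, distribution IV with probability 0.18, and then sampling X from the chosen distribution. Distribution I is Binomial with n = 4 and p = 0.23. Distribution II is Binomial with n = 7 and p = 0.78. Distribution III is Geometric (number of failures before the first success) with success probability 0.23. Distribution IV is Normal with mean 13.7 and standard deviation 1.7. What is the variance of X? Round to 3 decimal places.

24.675

Per component, I: μ=0.92, E[X²]=1.5548; II: μ=5.46, E[X²]=31.0128; III: μ=3.34783, E[X²]=25.7637; IV: μ=13.7, E[X²]=190.58.
E[X] = 0.34·0.92 + 0.23·5.46 + 0.25·3.34783 + 0.18·13.7 = 4.87156.
E[X²] = 0.34·1.5548 + 0.23·31.0128 + 0.25·25.7637 + 0.18·190.58 = 48.4069.
Var(X) = E[X²] − (E[X])² = 48.4069 − 23.7321 = 24.6748.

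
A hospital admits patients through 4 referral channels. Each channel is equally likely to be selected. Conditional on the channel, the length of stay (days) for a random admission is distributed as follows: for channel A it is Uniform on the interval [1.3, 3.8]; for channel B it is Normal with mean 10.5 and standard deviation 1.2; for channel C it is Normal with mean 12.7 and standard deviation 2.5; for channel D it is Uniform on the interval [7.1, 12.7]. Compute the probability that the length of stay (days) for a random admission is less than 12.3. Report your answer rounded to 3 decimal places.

0.825

Conditional on each channel, P(X < 12.3): A: 1; B: 0.933193; C: 0.436441; D: 0.928571.
By total probability, P(X < 12.3) = 0.25·1 + 0.25·0.933193 + 0.25·0.436441 + 0.25·0.928571 = 0.824551.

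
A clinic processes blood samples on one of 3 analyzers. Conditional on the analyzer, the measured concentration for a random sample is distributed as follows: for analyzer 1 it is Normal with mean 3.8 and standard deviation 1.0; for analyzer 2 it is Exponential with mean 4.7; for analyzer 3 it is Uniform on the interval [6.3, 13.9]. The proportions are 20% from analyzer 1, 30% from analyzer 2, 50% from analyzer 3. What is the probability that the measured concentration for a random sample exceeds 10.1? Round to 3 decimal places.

Conditional on each analyzer, P(X > 10.1): 1: 1.48823e-10; 2: 0.116608; 3: 0.5.
By total probability, P(X > 10.1) = 0.2·1.48823e-10 + 0.3·0.116608 + 0.5·0.5 = 0.284982.

0.285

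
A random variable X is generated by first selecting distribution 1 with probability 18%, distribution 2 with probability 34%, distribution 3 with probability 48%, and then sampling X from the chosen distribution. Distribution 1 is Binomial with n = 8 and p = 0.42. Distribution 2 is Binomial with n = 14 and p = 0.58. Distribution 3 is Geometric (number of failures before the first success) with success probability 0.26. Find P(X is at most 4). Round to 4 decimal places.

0.5250

Conditional on each component, P(X ≤ 4): 1: 0.793836; 2: 0.0254733; 3: 0.778099.
By total probability, P(X ≤ 4) = 0.18·0.793836 + 0.34·0.0254733 + 0.48·0.778099 = 0.525039.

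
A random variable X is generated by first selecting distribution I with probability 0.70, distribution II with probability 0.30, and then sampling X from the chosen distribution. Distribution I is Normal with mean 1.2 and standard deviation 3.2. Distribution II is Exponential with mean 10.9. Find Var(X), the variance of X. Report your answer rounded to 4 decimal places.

62.5699

Per component, I: μ=1.2, E[X²]=11.68; II: μ=10.9, E[X²]=237.62.
E[X] = 0.7·1.2 + 0.3·10.9 = 4.11.
E[X²] = 0.7·11.68 + 0.3·237.62 = 79.462.
Var(X) = E[X²] − (E[X])² = 79.462 − 16.8921 = 62.5699.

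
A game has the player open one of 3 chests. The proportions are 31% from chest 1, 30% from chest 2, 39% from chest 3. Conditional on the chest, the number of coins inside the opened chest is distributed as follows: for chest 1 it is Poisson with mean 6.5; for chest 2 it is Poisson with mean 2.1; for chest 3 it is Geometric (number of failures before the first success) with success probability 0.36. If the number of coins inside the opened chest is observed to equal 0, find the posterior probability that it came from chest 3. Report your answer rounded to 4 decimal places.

Likelihoods P(X=0 | ·): 1: 0.00150344; 2: 0.122456; 3: 0.36.
Posterior ∝ prior × likelihood. Numerator for 3: 0.39·0.36 = 0.1404.
Normalizing constant: 0.31·0.00150344 + 0.3·0.122456 + 0.39·0.36 = 0.177603.
P(3 | observation) = 0.1404 / 0.177603 = 0.790527.

0.7905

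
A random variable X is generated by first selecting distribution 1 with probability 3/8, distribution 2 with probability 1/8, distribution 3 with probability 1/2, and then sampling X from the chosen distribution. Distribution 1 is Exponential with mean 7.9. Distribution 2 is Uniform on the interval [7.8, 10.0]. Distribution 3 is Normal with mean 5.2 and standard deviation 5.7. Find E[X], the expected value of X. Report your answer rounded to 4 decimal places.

Component means — 1: 7.9; 2: 8.9; 3: 5.2.
E[X] = 0.375·7.9 + 0.125·8.9 + 0.5·5.2 = 6.675.

6.6750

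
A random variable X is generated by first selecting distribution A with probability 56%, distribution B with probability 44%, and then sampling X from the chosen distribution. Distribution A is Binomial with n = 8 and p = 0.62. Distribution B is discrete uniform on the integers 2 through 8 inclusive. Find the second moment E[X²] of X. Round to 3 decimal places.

For each component E[X²] = Var + (mean)², giving A: 26.4864; B: 29.
Overall E[X²] = 0.56·26.4864 + 0.44·29 = 27.5924.

27.592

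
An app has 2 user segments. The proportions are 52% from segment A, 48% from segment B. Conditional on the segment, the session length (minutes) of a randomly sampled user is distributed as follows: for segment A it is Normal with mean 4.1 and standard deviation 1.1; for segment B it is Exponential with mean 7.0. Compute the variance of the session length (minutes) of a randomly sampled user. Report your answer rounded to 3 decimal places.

26.248

Per component, A: μ=4.1, E[X²]=18.02; B: μ=7, E[X²]=98.
E[X] = 0.52·4.1 + 0.48·7 = 5.492.
E[X²] = 0.52·18.02 + 0.48·98 = 56.4104.
Var(X) = E[X²] − (E[X])² = 56.4104 − 30.1621 = 26.2483.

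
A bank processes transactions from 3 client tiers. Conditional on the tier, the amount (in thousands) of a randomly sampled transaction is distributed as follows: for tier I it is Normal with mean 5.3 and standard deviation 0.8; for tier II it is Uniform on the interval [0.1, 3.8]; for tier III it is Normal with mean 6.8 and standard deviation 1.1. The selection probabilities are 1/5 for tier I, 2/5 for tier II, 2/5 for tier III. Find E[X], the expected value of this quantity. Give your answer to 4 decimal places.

4.5600

Component means — I: 5.3; II: 1.95; III: 6.8.
E[X] = 0.2·5.3 + 0.4·1.95 + 0.4·6.8 = 4.56.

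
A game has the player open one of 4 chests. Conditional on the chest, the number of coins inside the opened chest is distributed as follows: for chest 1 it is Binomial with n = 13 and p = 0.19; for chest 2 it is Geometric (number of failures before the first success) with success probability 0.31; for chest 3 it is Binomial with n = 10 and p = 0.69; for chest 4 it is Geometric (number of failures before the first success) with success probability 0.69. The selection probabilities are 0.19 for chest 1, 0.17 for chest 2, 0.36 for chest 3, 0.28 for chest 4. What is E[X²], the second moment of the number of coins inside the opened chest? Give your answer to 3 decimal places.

For each component E[X²] = Var + (mean)², giving 1: 8.1016; 2: 12.1342; 3: 49.749; 4: 0.852972.
Overall E[X²] = 0.19·8.1016 + 0.17·12.1342 + 0.36·49.749 + 0.28·0.852972 = 21.7506.

21.751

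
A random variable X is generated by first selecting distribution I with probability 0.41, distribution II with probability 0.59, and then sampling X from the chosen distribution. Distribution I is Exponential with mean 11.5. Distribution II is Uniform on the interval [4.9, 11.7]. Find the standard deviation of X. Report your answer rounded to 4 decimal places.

Per component, I: μ=11.5, E[X²]=264.5; II: μ=8.3, E[X²]=72.7433.
E[X] = 0.41·11.5 + 0.59·8.3 = 9.612.
E[X²] = 0.41·264.5 + 0.59·72.7433 = 151.364.
Var(X) = E[X²] − (E[X])² = 151.364 − 92.3905 = 58.973.
SD(X) = √58.973 = 7.67939.

7.6794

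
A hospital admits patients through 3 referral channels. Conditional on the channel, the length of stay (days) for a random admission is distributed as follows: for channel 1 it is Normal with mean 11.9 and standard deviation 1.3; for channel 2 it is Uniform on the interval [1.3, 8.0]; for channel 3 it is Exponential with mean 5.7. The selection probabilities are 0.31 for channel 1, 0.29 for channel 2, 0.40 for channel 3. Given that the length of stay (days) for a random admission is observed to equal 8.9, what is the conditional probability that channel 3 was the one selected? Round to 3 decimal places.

Likelihoods f(8.9 | ·): 1: 0.0214073; 2: 0; 3: 0.0368143.
Posterior ∝ prior × likelihood. Numerator for 3: 0.4·0.0368143 = 0.0147257.
Normalizing constant: 0.31·0.0214073 + 0.29·0 + 0.4·0.0368143 = 0.021362.
P(3 | observation) = 0.0147257 / 0.021362 = 0.689343.

0.689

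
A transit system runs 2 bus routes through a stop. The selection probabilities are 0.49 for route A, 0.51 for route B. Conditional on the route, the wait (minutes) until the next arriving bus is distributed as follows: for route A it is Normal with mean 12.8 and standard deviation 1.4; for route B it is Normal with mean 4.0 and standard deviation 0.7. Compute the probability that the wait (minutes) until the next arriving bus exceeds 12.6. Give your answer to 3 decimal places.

Conditional on each route, P(X > 12.6): A: 0.556798; B: 0.
By total probability, P(X > 12.6) = 0.49·0.556798 + 0.51·0 = 0.272831.

0.273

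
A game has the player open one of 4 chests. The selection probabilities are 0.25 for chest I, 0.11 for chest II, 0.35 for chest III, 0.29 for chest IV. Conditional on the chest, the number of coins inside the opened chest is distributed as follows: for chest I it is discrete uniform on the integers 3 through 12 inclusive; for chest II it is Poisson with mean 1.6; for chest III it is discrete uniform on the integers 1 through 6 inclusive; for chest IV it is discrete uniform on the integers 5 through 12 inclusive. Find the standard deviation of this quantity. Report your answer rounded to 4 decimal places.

Per component, I: μ=7.5, E[X²]=64.5; II: μ=1.6, E[X²]=4.16; III: μ=3.5, E[X²]=15.1667; IV: μ=8.5, E[X²]=77.5.
E[X] = 0.25·7.5 + 0.11·1.6 + 0.35·3.5 + 0.29·8.5 = 5.741.
E[X²] = 0.25·64.5 + 0.11·4.16 + 0.35·15.1667 + 0.29·77.5 = 44.3659.
Var(X) = E[X²] − (E[X])² = 44.3659 − 32.9591 = 11.4069.
SD(X) = √11.4069 = 3.3774.

3.3774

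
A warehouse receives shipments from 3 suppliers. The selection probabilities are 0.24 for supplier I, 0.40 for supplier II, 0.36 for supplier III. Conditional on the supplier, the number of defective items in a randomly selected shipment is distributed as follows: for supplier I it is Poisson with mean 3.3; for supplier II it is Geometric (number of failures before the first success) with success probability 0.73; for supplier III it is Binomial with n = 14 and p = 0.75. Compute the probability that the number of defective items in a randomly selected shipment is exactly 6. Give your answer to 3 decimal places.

0.019

Conditional on each supplier, P(X = 6): I: 0.0661575; II: 0.000282817; III: 0.00815536.
By total probability, P(X = 6) = 0.24·0.0661575 + 0.4·0.000282817 + 0.36·0.00815536 = 0.0189269.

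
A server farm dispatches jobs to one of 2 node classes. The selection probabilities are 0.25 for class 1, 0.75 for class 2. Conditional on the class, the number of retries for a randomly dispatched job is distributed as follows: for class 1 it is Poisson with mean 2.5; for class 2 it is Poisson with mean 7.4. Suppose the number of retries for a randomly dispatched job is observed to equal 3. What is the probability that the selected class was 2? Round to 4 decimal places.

0.3668

Likelihoods P(X=3 | ·): 1: 0.213763; 2: 0.0412824.
Posterior ∝ prior × likelihood. Numerator for 2: 0.75·0.0412824 = 0.0309618.
Normalizing constant: 0.25·0.213763 + 0.75·0.0412824 = 0.0844025.
P(2 | observation) = 0.0309618 / 0.0844025 = 0.366835.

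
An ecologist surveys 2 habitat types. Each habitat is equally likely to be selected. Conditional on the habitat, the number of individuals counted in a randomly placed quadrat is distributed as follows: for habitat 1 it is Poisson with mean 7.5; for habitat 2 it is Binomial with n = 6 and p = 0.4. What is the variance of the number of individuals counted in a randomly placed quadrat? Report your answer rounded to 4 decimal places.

Per component, 1: μ=7.5, E[X²]=63.75; 2: μ=2.4, E[X²]=7.2.
E[X] = 0.5·7.5 + 0.5·2.4 = 4.95.
E[X²] = 0.5·63.75 + 0.5·7.2 = 35.475.
Var(X) = E[X²] − (E[X])² = 35.475 − 24.5025 = 10.9725.

10.9725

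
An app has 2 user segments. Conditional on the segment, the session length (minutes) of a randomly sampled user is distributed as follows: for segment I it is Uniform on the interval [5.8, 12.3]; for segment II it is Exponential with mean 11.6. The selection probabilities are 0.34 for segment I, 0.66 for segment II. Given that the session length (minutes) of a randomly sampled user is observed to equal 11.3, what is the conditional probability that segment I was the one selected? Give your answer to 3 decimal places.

Likelihoods f(11.3 | ·): I: 0.153846; II: 0.0325446.
Posterior ∝ prior × likelihood. Numerator for I: 0.34·0.153846 = 0.0523077.
Normalizing constant: 0.34·0.153846 + 0.66·0.0325446 = 0.0737871.
P(I | observation) = 0.0523077 / 0.0737871 = 0.7089.

0.709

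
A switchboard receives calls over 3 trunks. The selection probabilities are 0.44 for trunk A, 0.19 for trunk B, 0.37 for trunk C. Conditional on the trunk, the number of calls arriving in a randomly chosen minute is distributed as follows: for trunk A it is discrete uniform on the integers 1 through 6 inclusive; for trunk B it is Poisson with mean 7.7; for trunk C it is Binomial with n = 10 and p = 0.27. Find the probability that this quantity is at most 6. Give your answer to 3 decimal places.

0.875

Conditional on each trunk, P(X ≤ 6): A: 1; B: 0.351369; C: 0.994382.
By total probability, P(X ≤ 6) = 0.44·1 + 0.19·0.351369 + 0.37·0.994382 = 0.874681.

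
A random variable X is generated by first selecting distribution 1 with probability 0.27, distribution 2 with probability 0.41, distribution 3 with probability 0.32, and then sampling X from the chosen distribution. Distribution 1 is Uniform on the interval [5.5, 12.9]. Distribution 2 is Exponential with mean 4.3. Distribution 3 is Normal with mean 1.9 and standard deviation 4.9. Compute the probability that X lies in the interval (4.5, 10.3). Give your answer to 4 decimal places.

Conditional on each component, P(4.5 < X < 10.3): 1: 0.648649; 2: 0.26002; 3: 0.254606.
By total probability, P(4.5 < X < 10.3) = 0.27·0.648649 + 0.41·0.26002 + 0.32·0.254606 = 0.363217.

0.3632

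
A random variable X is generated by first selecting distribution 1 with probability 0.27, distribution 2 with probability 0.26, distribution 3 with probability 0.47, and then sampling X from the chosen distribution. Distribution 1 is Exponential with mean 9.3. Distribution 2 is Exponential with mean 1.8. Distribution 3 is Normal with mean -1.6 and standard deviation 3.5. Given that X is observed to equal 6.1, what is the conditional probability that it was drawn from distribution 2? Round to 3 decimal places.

0.197

Likelihoods f(6.1 | ·): 1: 0.055803; 2: 0.0187479; 3: 0.0101356.
Posterior ∝ prior × likelihood. Numerator for 2: 0.26·0.0187479 = 0.00487444.
Normalizing constant: 0.27·0.055803 + 0.26·0.0187479 + 0.47·0.0101356 = 0.024705.
P(2 | observation) = 0.00487444 / 0.024705 = 0.197306.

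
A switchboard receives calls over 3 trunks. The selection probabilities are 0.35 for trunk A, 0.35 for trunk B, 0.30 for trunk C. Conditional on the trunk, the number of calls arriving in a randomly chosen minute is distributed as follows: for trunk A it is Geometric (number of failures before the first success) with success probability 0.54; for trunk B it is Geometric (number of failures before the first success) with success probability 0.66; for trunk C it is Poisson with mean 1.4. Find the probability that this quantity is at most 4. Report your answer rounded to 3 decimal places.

0.987

Conditional on each trunk, P(X ≤ 4): A: 0.979404; B: 0.995456; C: 0.985747.
By total probability, P(X ≤ 4) = 0.35·0.979404 + 0.35·0.995456 + 0.3·0.985747 = 0.986925.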